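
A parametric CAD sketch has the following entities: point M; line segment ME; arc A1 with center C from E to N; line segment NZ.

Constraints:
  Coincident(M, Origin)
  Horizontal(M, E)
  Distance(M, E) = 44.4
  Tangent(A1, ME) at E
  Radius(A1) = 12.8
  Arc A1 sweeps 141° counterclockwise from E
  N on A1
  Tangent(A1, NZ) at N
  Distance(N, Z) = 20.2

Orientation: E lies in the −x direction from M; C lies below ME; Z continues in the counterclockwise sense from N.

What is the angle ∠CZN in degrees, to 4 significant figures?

32.36°

M is at the origin; ME is horizontal with |ME| = 44.4 and E on the −x side, so E = (-44.40, 0.000). A1 meets ME tangentially, so CE is at right angles to ME, so C = E + (0, -12.8) = (-44.40, -12.80). On A1, E sits at bearing 90° from C; a 141° counterclockwise sweep puts N at bearing 231°, so N = C + 12.8·(cos 231°, sin 231°) = (-52.46, -22.75). The tangent condition forces CN to be normal to NZ, so NZ runs along (−sin 231°, cos 231°); with |NZ| = 20.2, Z = (-36.76, -35.46). Then cos ∠CZN = ZC·ZN / (|ZC||ZN|), giving 32.36°.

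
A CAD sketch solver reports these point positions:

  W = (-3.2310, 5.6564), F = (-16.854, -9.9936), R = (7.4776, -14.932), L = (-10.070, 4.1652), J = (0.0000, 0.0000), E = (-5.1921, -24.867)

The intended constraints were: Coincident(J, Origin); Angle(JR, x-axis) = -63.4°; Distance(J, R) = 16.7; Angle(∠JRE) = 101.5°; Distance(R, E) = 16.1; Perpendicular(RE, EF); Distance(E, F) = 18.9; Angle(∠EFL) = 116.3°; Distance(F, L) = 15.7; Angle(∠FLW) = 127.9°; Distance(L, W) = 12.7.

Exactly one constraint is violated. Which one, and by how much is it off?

Distance(L, W) = 12.7 — off by 5.70.

J = (0.00, 0.00) ✓; JR at -63.40° ✓; |JR| = 16.70 ✓; ∠JRE = 101.5° ✓; |RE| = 16.10 ✓; ∠(RE, EF) = 90.00° ✓; |EF| = 18.90 ✓; ∠EFL = 116.3° ✓; |FL| = 15.70 ✓; ∠FLW = 127.9° ✓; |LW| = 7.000 ✗.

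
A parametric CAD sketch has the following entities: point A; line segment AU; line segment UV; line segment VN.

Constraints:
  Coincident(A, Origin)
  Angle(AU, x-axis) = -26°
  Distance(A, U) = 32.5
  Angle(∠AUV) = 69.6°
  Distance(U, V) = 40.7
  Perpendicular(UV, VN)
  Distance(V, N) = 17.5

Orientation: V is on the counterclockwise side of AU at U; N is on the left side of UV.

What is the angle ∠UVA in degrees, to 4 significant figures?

46.04°

A is at the origin; AU runs at -26.0° with length 32.5, so U = 32.5·(cos -26.0°, sin -26.0°) = (29.21, -14.25). ∠AUV = 69.6°, so UV runs at -26.0° + (180° − 69.6°) = 84.40° from the x-axis; with |UV| = 40.7, V = U + 40.7·(cos 84.40°, sin 84.40°) = (33.18, 26.26). Then cos ∠UVA = VU·VA / (|VU||VA|), giving 46.04°.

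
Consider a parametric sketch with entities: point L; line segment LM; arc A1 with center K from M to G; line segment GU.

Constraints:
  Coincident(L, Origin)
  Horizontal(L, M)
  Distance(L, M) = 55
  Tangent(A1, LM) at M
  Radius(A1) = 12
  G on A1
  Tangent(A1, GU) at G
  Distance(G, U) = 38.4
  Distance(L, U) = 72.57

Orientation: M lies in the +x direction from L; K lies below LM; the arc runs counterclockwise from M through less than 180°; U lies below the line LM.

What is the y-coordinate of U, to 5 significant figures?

-51.993

Checks: |KG| = 12.00 ✓; ∠(KG, GU) = 90.00° ✓; |GU| = 38.40 ✓; |LU| = 72.57 ✓.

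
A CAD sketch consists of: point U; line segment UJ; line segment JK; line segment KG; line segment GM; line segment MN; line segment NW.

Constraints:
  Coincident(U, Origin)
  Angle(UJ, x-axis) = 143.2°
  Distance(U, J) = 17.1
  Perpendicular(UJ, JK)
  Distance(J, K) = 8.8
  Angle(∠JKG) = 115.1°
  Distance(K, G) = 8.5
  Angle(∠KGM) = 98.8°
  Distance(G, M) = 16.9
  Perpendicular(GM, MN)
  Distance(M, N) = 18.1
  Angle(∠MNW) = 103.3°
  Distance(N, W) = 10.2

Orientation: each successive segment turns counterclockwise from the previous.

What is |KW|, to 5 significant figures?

14.614

U is at the origin; UJ runs at 143.2° with length 17.1, so J = (-13.693, 10.243). UJ is perpendicular to JK, so JK runs at -126.80°; with |JK| = 8.8, K = (-18.964, 3.1969). ∠JKG = 115.1° gives KG at -61.900° from the x-axis; with |KG| = 8.5, G = (-14.960, -4.3012). ∠KGM = 98.8° gives GM at 19.300° from the x-axis; with |GM| = 16.9, M = (0.98992, 1.2845). GM is perpendicular to MN, so MN runs at 109.30°; with |MN| = 18.1, N = (-4.9924, 18.367). ∠MNW = 103.3° gives NW at -174.00° from the x-axis; with |NW| = 10.2, W = (-15.137, 17.301). Then |KW| = |W − K| = 14.614.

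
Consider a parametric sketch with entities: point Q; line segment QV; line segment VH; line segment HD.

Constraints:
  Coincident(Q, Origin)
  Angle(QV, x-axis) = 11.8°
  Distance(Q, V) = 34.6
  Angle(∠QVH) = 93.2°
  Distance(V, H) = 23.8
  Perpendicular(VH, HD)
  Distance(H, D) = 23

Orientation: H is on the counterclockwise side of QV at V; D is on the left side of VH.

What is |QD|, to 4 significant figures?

28.20

∠QVH = 93.2°, so VH runs at 11.8° + (180° − 93.2°) = 98.60° from the x-axis; with |VH| = 23.8, H = V + 23.8·(cos 98.60°, sin 98.60°) = (30.31, 30.61). The perpendicularity gives HD at right angles to VH; with |HD| = 23.0 on the left of VH, D = H + 23.0·(-0.9888, -0.1495) = (7.568, 27.17). Then |QD| = |D − Q| = 28.20.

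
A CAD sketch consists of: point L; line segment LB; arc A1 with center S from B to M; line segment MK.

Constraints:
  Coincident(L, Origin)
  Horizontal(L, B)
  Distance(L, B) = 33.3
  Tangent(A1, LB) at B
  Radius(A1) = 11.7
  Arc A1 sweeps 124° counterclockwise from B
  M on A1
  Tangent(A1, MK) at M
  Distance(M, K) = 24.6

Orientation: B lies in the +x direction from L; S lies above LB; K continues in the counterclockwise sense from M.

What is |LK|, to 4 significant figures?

48.46

On A1, B sits at bearing -90° from S; a 124° counterclockwise sweep puts M at bearing 34°, so M = S + 11.7·(cos 34°, sin 34°) = (43.00, 18.24). Since A1 is tangent to MK there, SM ⟂ MK, so MK runs along (−sin 34°, cos 34°); with |MK| = 24.6, K = (29.24, 38.64). Then |LK| = |K − L| = 48.46.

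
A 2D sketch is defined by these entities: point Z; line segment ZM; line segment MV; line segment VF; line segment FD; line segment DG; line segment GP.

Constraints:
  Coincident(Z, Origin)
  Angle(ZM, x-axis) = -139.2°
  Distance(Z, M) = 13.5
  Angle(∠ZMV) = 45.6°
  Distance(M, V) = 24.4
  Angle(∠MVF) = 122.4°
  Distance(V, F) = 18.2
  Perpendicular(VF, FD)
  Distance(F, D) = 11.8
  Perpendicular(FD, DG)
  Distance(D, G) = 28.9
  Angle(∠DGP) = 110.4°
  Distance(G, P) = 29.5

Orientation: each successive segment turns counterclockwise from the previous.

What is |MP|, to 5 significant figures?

37.300

Z is at the origin; ZM runs at -139.2° with length 13.5, so M = (-10.219, -8.8212). ∠ZMV = 45.6° gives MV at -4.8000° from the x-axis; with |MV| = 24.4, V = (14.095, -10.863). ∠MVF = 122.4° gives VF at 52.800° from the x-axis; with |VF| = 18.2, F = (25.099, 3.6339). VF ⟂ FD, so FD runs at 142.80°; with |FD| = 11.8, D = (15.700, 10.768). FD is perpendicular to DG, so DG runs at -127.20°; with |DG| = 28.9, G = (-1.7733, -12.252). ∠DGP = 110.4° gives GP at -57.600° from the x-axis; with |GP| = 29.5, P = (14.034, -37.159). Then |MP| = |P − M| = 37.300.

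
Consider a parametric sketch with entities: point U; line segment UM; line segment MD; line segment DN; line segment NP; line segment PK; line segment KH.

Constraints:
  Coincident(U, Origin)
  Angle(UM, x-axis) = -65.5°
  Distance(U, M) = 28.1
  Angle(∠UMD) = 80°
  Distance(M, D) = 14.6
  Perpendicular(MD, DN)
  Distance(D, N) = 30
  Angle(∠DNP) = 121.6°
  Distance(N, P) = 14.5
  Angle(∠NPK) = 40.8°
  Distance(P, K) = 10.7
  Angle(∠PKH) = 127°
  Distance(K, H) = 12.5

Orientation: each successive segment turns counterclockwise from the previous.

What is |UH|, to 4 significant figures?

13.16

∠NPK = 40.8° gives PK at -37.90° from the x-axis; with |PK| = 10.7, K = (0.6547, 0.1170). ∠PKH = 127.0° gives KH at 15.10° from the x-axis; with |KH| = 12.5, H = (12.72, 3.373). Then |UH| = |H − U| = 13.16.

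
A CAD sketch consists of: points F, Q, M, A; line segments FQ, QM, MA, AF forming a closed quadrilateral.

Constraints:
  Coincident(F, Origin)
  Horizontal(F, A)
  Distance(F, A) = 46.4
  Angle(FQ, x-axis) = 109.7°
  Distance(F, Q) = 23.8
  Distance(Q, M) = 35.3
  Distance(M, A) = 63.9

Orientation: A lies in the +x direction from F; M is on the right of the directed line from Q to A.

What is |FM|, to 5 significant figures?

20.243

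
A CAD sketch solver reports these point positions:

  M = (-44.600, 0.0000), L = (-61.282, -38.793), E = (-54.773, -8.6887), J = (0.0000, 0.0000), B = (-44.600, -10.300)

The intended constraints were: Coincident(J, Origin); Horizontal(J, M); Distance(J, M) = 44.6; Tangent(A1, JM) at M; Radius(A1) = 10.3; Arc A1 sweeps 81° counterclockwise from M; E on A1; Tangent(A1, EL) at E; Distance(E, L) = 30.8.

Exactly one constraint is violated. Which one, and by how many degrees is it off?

Tangent(A1, EL) at E — off by 3.20°.

J = (0.00, 0.00) ✓; J.y = 0.00, M.y = 0.00 ✓; |JM| = 44.60 ✓; ∠(BM, MJ) = 90.00° ✓; |BM| = 10.30 ✓; bearing(B→E) − bearing(B→M) = 81.00° ✓; |BE| = 10.30 ✓; ∠(BE, EL) = 93.20° ✗; |EL| = 30.80 ✓.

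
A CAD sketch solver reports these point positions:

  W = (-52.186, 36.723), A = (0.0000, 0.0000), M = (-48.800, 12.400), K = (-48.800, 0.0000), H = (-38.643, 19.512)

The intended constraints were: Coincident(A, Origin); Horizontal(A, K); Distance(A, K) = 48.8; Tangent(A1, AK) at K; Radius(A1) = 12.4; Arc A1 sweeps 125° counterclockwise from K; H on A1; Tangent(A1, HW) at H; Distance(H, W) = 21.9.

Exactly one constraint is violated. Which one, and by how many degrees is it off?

Tangent(A1, HW) at H — off by 3.20°.

A = (0.00, 0.00) ✓; A.y = 0.00, K.y = 0.00 ✓; |AK| = 48.80 ✓; ∠(MK, KA) = 90.00° ✓; |MK| = 12.40 ✓; bearing(M→H) − bearing(M→K) = 125.0° ✓; |MH| = 12.40 ✓; ∠(MH, HW) = 86.80° ✗; |HW| = 21.90 ✓.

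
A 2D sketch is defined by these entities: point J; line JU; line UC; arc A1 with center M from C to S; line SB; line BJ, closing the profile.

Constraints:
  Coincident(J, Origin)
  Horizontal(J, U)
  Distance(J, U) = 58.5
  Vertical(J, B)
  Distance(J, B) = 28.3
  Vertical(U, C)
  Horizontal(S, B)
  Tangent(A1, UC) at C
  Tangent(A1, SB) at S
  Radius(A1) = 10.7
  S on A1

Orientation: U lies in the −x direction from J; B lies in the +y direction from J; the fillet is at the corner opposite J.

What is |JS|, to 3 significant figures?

55.5

J is at the origin; JU is horizontal with |JU| = 58.5 and U on the −x side, so U = (-58.5, 0.00). J and B share the same x with |JB| = 28.3 and B on the +y side, so B = (0.00, 28.3). The virtual corner opposite J is at (-58.5, 28.3). Tangency of A1 to UC means the radius MC is perpendicular to UC and tangency of A1 to SB means the radius MS is perpendicular to SB, with radius 10.7, so the center M sits 10.7 in from both sides at M = (-47.8, 17.6). That places the tangent points at C = (-58.5, 17.6) on UC and S = (-47.8, 28.3) on SB. Then |JS| = |S − J| = 55.5.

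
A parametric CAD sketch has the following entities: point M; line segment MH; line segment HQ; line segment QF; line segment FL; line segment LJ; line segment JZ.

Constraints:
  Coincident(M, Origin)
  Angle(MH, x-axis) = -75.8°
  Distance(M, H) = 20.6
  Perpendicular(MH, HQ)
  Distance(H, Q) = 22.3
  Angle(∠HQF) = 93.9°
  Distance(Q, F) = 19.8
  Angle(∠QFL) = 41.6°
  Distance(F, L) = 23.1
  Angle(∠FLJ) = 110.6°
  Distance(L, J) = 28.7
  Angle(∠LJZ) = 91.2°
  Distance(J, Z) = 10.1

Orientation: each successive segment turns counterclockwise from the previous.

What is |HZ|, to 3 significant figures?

33.8

∠FLJ = 110.6° gives LJ at -51.9° from the x-axis; with |LJ| = 28.7, J = (28.8, -37.3). ∠LJZ = 91.2° gives JZ at 36.9° from the x-axis; with |JZ| = 10.1, Z = (36.9, -31.3). Then |HZ| = |Z − H| = 33.8.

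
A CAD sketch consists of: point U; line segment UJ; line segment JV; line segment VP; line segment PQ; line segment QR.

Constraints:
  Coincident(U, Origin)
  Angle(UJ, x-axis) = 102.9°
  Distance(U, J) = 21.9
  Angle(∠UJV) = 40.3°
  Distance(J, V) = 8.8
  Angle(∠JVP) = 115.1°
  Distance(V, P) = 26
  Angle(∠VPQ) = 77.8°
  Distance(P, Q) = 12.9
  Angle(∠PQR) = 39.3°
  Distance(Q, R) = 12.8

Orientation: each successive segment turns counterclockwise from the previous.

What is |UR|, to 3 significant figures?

2.68

U is at the origin; UJ runs at 102.9° with length 21.9, so J = (-4.89, 21.3). ∠UJV = 40.3° gives JV at -117° from the x-axis; with |JV| = 8.8, V = (-8.94, 13.5). ∠JVP = 115.1° gives VP at -52.5° from the x-axis; with |VP| = 26.0, P = (6.89, -7.09). ∠VPQ = 77.8° gives PQ at 49.7° from the x-axis; with |PQ| = 12.9, Q = (15.2, 2.75). ∠PQR = 39.3° gives QR at -170° from the x-axis; with |QR| = 12.8, R = (2.64, 0.435). Then |UR| = |R − U| = 2.68.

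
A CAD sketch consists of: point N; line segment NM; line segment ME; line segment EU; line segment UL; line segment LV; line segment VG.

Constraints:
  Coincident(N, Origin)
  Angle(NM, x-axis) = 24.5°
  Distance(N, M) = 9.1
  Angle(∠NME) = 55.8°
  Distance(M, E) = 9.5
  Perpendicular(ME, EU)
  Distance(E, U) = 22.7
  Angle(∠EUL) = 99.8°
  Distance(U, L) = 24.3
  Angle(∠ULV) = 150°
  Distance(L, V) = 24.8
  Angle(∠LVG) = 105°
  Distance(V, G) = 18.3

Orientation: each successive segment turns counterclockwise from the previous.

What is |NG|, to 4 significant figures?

41.85

N is at the origin; NM runs at 24.5° with length 9.1, so M = (8.281, 3.774). ∠NME = 55.8° gives ME at 148.7° from the x-axis; with |ME| = 9.5, E = (0.1633, 8.709). The perpendicularity gives EU at right angles to ME, so EU runs at -121.3°; with |EU| = 22.7, U = (-11.63, -10.69). ∠EUL = 99.8° gives UL at -41.10° from the x-axis; with |UL| = 24.3, L = (6.682, -26.66). ∠ULV = 150.0° gives LV at -11.10° from the x-axis; with |LV| = 24.8, V = (31.02, -31.44). ∠LVG = 105.0° gives VG at 63.90° from the x-axis; with |VG| = 18.3, G = (39.07, -15.00). Then |NG| = |G − N| = 41.85.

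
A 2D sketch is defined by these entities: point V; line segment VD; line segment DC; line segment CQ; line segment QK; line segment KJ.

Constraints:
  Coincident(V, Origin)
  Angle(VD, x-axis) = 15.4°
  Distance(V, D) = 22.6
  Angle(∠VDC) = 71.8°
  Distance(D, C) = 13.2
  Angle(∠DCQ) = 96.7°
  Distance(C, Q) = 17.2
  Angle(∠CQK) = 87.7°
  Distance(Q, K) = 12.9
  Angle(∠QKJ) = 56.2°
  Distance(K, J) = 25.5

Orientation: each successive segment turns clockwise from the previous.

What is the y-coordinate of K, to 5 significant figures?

4.5424

∠DCQ = 96.7° gives CQ at -176.10° from the x-axis; with |CQ| = 17.2, Q = (3.9836, -8.3525). ∠CQK = 87.7° gives QK at 91.600° from the x-axis; with |QK| = 12.9, K = (3.6234, 4.5424). So K.y = 4.5424.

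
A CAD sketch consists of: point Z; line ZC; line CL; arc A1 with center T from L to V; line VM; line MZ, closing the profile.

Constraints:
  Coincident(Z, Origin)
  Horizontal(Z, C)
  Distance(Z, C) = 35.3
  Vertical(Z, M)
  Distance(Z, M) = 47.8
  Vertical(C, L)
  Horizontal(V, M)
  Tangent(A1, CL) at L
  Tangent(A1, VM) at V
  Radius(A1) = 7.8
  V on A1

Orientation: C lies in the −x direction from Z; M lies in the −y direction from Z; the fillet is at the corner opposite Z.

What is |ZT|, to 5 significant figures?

48.541

Z is at the origin; Z and C share the same y with |ZC| = 35.3 and C on the −x side, so C = (-35.300, 0.0000). ZM is vertical with |ZM| = 47.8 and M on the −y side, so M = (0.0000, -47.800). The virtual corner opposite Z is at (-35.300, -47.800). Tangency of A1 to CL means the radius TL is perpendicular to CL and A1 meets VM tangentially, so TV is at right angles to VM, with radius 7.8, so the center T sits 7.8 in from both sides at T = (-27.500, -40.000). Then |ZT| = |T − Z| = 48.541.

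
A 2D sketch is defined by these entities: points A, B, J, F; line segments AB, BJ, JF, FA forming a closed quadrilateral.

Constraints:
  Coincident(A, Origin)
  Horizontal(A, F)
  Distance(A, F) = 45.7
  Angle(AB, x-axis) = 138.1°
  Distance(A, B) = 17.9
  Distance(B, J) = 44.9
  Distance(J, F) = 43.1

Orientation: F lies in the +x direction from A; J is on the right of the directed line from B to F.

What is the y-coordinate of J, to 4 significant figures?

-25.71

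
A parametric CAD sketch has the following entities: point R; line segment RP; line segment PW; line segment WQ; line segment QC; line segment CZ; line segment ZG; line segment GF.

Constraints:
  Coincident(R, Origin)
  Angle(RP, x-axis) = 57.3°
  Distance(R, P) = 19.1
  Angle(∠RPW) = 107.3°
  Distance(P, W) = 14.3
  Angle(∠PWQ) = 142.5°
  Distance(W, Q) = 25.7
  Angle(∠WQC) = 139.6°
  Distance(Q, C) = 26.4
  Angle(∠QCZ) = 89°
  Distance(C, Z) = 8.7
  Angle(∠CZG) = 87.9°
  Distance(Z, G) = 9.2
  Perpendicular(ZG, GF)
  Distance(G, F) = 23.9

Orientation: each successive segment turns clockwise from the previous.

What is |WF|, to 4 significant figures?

49.83

R is at the origin; RP runs at 57.3° with length 19.1, so P = (10.32, 16.07). ∠RPW = 107.3° gives PW at -15.40° from the x-axis; with |PW| = 14.3, W = (24.11, 12.28). ∠PWQ = 142.5° gives WQ at -52.90° from the x-axis; with |WQ| = 25.7, Q = (39.61, -8.223). ∠WQC = 139.6° gives QC at -93.30° from the x-axis; with |QC| = 26.4, C = (38.09, -34.58). ∠QCZ = 89.0° gives CZ at 175.7° from the x-axis; with |CZ| = 8.7, Z = (29.41, -33.93). ∠CZG = 87.9° gives ZG at 83.60° from the x-axis; with |ZG| = 9.2, G = (30.44, -24.78). The perpendicularity gives GF at right angles to ZG, so GF runs at -6.400°; with |GF| = 23.9, F = (54.19, -27.45). Then |WF| = |F − W| = 49.83.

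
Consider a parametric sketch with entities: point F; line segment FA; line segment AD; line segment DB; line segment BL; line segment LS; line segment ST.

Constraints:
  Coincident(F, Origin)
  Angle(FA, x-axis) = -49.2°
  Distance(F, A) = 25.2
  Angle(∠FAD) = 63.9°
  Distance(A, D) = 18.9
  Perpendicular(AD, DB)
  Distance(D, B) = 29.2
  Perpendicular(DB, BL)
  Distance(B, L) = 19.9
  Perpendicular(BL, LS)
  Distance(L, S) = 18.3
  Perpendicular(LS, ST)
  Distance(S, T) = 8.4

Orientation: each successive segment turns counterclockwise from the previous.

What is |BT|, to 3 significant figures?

21.6

BL ⟂ LS, so LS runs at -23.1°; with |LS| = 18.3, S = (6.05, -15.7). The perpendicularity gives ST at right angles to LS, so ST runs at 66.9°; with |ST| = 8.4, T = (9.34, -7.99). Then |BT| = |T − B| = 21.6.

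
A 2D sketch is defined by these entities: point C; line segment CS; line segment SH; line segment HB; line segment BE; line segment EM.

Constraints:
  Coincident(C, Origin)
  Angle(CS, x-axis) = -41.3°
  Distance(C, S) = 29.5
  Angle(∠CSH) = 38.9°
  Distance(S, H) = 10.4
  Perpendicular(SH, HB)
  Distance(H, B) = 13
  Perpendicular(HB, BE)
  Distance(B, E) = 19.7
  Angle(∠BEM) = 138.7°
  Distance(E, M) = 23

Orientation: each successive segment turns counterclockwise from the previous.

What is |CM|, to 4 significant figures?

53.69

HB ⟂ BE, so BE runs at -80.20°; with |BE| = 19.7, E = (10.93, -30.85). ∠BEM = 138.7° gives EM at -38.90° from the x-axis; with |EM| = 23.0, M = (28.83, -45.29). Then |CM| = |M − C| = 53.69.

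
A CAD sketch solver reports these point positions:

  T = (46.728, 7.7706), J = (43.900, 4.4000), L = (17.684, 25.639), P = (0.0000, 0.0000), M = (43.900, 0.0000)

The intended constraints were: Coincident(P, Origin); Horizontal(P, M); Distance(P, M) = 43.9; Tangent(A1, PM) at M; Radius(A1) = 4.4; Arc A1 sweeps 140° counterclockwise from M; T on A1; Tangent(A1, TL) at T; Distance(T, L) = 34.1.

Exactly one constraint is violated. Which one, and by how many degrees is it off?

Tangent(A1, TL) at T — off by 8.40°.

P = (0.00, 0.00) ✓; P.y = 0.00, M.y = 0.00 ✓; |PM| = 43.90 ✓; ∠(JM, MP) = 90.00° ✓; |JM| = 4.400 ✓; bearing(J→T) − bearing(J→M) = 140.0° ✓; |JT| = 4.400 ✓; ∠(JT, TL) = 81.60° ✗; |TL| = 34.10 ✓.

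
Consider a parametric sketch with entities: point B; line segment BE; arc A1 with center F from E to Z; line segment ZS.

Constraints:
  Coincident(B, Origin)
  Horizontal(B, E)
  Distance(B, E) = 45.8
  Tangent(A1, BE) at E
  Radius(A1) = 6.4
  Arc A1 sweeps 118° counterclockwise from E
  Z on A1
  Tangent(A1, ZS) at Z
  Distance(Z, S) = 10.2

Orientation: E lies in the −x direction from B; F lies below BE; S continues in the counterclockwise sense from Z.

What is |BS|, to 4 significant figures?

50.16

On A1, E sits at bearing 90° from F; a 118° counterclockwise sweep puts Z at bearing 208°, so Z = F + 6.4·(cos 208°, sin 208°) = (-51.45, -9.405). Tangency of A1 to ZS means the radius FZ is perpendicular to ZS, so ZS runs along (−sin 208°, cos 208°); with |ZS| = 10.2, S = (-46.66, -18.41). Then |BS| = |S − B| = 50.16.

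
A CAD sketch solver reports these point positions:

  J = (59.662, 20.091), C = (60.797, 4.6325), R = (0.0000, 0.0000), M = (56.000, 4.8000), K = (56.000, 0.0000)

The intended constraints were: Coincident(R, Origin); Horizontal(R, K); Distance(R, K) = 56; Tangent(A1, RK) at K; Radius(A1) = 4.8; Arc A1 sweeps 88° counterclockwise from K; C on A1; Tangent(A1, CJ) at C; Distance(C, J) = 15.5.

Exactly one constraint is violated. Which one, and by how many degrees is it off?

Tangent(A1, CJ) at C — off by 6.20°.

R = (0.00, 0.00) ✓; R.y = 0.00, K.y = 0.00 ✓; |RK| = 56.00 ✓; ∠(MK, KR) = 90.00° ✓; |MK| = 4.800 ✓; bearing(M→C) − bearing(M→K) = 88.00° ✓; |MC| = 4.800 ✓; ∠(MC, CJ) = 83.80° ✗; |CJ| = 15.50 ✓.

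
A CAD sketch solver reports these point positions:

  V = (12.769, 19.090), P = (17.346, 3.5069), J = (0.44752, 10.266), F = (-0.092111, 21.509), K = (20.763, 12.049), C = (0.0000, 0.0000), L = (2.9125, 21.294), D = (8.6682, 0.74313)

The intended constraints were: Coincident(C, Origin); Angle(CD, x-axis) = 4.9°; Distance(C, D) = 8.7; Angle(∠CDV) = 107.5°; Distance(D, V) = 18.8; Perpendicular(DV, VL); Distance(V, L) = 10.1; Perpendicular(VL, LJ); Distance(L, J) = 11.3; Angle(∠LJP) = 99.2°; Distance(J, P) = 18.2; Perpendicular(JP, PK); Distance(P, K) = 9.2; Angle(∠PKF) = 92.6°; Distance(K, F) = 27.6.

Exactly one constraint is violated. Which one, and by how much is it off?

Distance(K, F) = 27.6 — off by 4.70.

C = (0.00, 0.00) ✓; CD at 4.900° ✓; |CD| = 8.700 ✓; ∠CDV = 107.5° ✓; |DV| = 18.80 ✓; ∠(DV, VL) = 89.99° ✓; |VL| = 10.10 ✓; ∠(VL, LJ) = 90.00° ✓; |LJ| = 11.30 ✓; ∠LJP = 99.20° ✓; |JP| = 18.20 ✓; ∠(JP, PK) = 90.00° ✓; |PK| = 9.200 ✓; ∠PKF = 92.60° ✓; |KF| = 22.90 ✗.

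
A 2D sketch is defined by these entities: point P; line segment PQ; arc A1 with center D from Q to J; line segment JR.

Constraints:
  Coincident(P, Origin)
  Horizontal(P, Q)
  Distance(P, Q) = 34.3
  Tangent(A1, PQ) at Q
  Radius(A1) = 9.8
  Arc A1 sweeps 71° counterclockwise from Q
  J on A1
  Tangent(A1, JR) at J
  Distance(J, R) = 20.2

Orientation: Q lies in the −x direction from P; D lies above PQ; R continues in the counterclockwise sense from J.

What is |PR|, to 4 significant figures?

31.65

On A1, Q sits at bearing -90° from D; a 71° counterclockwise sweep puts J at bearing -19°, so J = D + 9.8·(cos -19°, sin -19°) = (-25.03, 6.609). Since A1 is tangent to JR there, DJ ⟂ JR, so JR runs along (−sin -19°, cos -19°); with |JR| = 20.2, R = (-18.46, 25.71). Then |PR| = |R − P| = 31.65.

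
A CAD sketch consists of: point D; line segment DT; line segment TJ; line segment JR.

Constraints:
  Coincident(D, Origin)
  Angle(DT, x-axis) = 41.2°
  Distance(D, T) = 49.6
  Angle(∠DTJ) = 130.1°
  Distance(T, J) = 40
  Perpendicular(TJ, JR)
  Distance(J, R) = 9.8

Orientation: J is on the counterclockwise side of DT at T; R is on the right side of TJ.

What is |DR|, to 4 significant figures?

86.35

D is at the origin; DT runs at 41.2° with length 49.6, so T = 49.6·(cos 41.2°, sin 41.2°) = (37.32, 32.67). ∠DTJ = 130.1°, so TJ runs at 41.2° + (180° − 130.1°) = 91.10° from the x-axis; with |TJ| = 40.0, J = T + 40.0·(cos 91.10°, sin 91.10°) = (36.55, 72.66). TJ is perpendicular to JR; with |JR| = 9.8 on the right of TJ, R = J + 9.8·(0.9998, 0.01920) = (46.35, 72.85). Then |DR| = |R − D| = 86.35.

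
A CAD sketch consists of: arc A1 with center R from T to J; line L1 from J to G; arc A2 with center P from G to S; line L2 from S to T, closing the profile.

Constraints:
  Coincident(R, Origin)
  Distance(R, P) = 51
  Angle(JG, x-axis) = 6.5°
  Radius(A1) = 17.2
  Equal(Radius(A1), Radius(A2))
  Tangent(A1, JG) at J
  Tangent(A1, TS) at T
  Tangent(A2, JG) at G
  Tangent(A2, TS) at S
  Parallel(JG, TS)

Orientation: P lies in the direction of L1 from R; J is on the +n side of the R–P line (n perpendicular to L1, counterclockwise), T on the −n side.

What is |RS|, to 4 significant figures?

53.82

The slot axis is L1's direction at 6.5°, so u = (cos 6.5°, sin 6.5°) = (0.9936, 0.1132) and n = (−sin 6.5°, cos 6.5°) = (-0.1132, 0.9936). R is at the origin and P lies 51.0 along u from R, so P = 51.0·u = (50.67, 5.773). Tangency of A1 to both parallel lines with radius 17.2 puts J and T at R ± 17.2·n: J = (-1.947, 17.09), T = (1.947, -17.09). Equal radii place G and S the same way about P: G = P + 17.2·n = (48.73, 22.86), S = P − 17.2·n = (52.62, -11.32). Then |RS| = |S − R| = 53.82.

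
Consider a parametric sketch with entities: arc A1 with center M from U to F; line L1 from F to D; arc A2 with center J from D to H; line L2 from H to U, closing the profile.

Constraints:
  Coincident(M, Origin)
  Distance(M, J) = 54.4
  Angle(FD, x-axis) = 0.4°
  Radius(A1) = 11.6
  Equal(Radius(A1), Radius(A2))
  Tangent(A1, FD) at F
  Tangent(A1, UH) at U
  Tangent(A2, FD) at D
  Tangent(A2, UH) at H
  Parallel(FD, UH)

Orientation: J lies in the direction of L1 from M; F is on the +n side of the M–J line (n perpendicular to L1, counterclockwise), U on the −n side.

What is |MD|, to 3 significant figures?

55.6

The slot axis is L1's direction at 0.4°, so u = (cos 0.4°, sin 0.4°) = (1.00, 0.00698) and n = (−sin 0.4°, cos 0.4°) = (-0.00698, 1.00). M is at the origin and J lies 54.4 along u from M, so J = 54.4·u = (54.4, 0.380). Tangency of A1 to both parallel lines with radius 11.6 puts F and U at M ± 11.6·n: F = (-0.0810, 11.6), U = (0.0810, -11.6). Equal radii place D and H the same way about J: D = J + 11.6·n = (54.3, 12.0), H = J − 11.6·n = (54.5, -11.2). Then |MD| = |D − M| = 55.6.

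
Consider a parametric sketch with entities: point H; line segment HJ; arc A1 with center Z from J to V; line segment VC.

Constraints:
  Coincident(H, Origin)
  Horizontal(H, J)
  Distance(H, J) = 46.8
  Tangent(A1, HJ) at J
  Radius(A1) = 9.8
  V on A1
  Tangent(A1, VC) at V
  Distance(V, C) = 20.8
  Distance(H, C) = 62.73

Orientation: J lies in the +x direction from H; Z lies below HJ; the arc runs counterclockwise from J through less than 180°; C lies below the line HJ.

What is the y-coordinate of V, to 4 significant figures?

-16.61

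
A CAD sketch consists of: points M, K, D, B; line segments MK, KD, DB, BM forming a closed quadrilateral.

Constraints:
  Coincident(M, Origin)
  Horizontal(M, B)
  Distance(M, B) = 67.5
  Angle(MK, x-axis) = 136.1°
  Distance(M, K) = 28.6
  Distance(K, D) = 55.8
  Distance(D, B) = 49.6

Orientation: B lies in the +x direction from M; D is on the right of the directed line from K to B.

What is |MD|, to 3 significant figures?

27.2

Checks: |MB| = 67.50 ✓; |MK| = 28.60 ✓; |KD| = 55.80 ✓; |DB| = 49.60 ✓.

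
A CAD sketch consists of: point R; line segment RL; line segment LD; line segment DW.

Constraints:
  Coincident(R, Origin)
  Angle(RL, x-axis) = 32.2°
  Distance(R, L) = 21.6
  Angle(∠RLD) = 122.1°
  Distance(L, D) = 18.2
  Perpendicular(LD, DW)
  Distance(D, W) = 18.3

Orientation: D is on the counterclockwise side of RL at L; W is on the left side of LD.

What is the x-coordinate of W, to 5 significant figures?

-0.053965

R is at the origin; RL runs at 32.2° with length 21.6, so L = 21.6·(cos 32.2°, sin 32.2°) = (18.278, 11.510). ∠RLD = 122.1°, so LD runs at 32.2° + (180° − 122.1°) = 90.100° from the x-axis; with |LD| = 18.2, D = L + 18.2·(cos 90.100°, sin 90.100°) = (18.246, 29.710). LD is perpendicular to DW; with |DW| = 18.3 on the left of LD, W = D + 18.3·(-1.0000, -0.0017453) = (-0.053965, 29.678). So W.x = -0.053965.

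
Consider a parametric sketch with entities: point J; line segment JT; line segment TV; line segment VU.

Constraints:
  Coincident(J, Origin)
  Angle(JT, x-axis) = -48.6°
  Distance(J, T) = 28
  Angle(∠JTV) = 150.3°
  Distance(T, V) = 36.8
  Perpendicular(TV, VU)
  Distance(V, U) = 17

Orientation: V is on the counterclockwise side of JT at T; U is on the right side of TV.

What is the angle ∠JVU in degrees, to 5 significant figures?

102.79°

J is at the origin; JT runs at -48.6° with length 28.0, so T = 28.0·(cos -48.6°, sin -48.6°) = (18.517, -21.003). ∠JTV = 150.3°, so TV runs at -48.6° + (180° − 150.3°) = -18.900° from the x-axis; with |TV| = 36.8, V = T + 36.8·(cos -18.900°, sin -18.900°) = (53.333, -32.923). TV ⟂ VU; with |VU| = 17.0 on the right of TV, U = V + 17.0·(-0.32392, -0.94609) = (47.826, -49.007). Then cos ∠JVU = VJ·VU / (|VJ||VU|), giving 102.79°.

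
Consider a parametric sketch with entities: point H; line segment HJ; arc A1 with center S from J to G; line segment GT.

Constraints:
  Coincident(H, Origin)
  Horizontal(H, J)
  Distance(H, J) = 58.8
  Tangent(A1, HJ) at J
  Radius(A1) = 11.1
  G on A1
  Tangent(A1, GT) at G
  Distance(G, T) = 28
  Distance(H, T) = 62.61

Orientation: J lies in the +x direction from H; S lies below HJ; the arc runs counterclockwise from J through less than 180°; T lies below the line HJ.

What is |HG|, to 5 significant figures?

49.064

H is at the origin; HJ is horizontal with |HJ| = 58.8 and J on the +x side, so J = (58.800, 0.0000). A1 meets HJ tangentially, so SJ is at right angles to HJ, so S = J + (0, -11.1) = (58.800, -11.100). Since SG ⟂ GT (tangency), |ST| = √(11.1² + 28.0²) = 30.120 regardless of where G sits on A1. So T lies on both circle(H, 62.61) and circle(S, 30.120); the below-HJ intersection is T = (48.620, -39.447). G is the foot of the tangent from T: G = (47.706, -11.462).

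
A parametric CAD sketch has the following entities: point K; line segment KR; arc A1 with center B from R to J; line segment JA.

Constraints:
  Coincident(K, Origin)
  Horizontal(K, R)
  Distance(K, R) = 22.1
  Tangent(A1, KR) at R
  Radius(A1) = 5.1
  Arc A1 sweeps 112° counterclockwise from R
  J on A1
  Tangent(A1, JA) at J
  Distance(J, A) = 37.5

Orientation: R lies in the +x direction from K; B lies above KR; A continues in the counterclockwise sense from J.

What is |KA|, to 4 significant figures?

43.69

K is at the origin; K and R share the same y with |KR| = 22.1 and R on the +x side, so R = (22.10, 0.000). The tangent condition forces BR to be normal to KR, so B = R + (0, 5.1) = (22.10, 5.100). On A1, R sits at bearing -90° from B; a 112° counterclockwise sweep puts J at bearing 22°, so J = B + 5.1·(cos 22°, sin 22°) = (26.83, 7.010). A1 meets JA tangentially, so BJ is at right angles to JA, so JA runs along (−sin 22°, cos 22°); with |JA| = 37.5, A = (12.78, 41.78). Then |KA| = |A − K| = 43.69.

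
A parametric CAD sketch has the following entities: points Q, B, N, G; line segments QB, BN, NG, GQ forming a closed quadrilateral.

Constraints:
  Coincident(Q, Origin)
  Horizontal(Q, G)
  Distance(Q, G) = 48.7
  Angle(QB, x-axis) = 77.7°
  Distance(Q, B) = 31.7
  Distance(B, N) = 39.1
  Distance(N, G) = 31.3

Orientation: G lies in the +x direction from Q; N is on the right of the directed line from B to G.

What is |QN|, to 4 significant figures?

19.19

Checks: |BN| = 39.10 ✓; |NG| = 31.30 ✓.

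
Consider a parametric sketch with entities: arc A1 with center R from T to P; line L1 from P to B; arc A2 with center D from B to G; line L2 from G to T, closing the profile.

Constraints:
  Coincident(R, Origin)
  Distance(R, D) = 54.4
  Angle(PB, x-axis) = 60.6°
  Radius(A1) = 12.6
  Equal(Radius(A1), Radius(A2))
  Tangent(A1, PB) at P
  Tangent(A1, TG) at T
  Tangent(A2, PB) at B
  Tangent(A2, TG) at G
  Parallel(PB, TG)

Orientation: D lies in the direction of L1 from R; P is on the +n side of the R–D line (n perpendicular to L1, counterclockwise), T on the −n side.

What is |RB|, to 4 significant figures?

55.84

The slot axis is L1's direction at 60.6°, so u = (cos 60.6°, sin 60.6°) = (0.4909, 0.8712) and n = (−sin 60.6°, cos 60.6°) = (-0.8712, 0.4909). R is at the origin and D lies 54.4 along u from R, so D = 54.4·u = (26.71, 47.39). Tangency of A1 to both parallel lines with radius 12.6 puts P and T at R ± 12.6·n: P = (-10.98, 6.185), T = (10.98, -6.185). Equal radii place B and G the same way about D: B = D + 12.6·n = (15.73, 53.58), G = D − 12.6·n = (37.68, 41.21). Then |RB| = |B − R| = 55.84.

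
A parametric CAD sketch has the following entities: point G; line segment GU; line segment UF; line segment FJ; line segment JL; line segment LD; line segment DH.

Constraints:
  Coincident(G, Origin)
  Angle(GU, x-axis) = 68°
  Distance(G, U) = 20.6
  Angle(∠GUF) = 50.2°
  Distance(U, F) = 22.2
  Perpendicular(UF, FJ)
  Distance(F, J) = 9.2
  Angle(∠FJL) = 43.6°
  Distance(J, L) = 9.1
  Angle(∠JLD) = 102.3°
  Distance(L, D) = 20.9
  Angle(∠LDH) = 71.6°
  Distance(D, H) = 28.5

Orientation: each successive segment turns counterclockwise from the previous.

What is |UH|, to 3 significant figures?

45.7

∠JLD = 102.3° gives LD at 142° from the x-axis; with |LD| = 20.9, D = (-23.1, 24.6). ∠LDH = 71.6° gives DH at -110° from the x-axis; with |DH| = 28.5, H = (-32.7, -2.19). Then |UH| = |H − U| = 45.7.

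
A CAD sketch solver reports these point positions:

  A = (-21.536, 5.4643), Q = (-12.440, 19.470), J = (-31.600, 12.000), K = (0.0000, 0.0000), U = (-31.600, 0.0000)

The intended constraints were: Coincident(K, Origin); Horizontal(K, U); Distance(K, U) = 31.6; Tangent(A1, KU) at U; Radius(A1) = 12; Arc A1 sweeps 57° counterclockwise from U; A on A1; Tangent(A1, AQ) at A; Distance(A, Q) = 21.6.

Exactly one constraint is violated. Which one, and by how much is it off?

Distance(A, Q) = 21.6 — off by 4.90.

K = (0.00, 0.00) ✓; K.y = 0.00, U.y = 0.00 ✓; |KU| = 31.60 ✓; ∠(JU, UK) = 90.00° ✓; |JU| = 12.00 ✓; bearing(J→A) − bearing(J→U) = 57.00° ✓; |JA| = 12.00 ✓; ∠(JA, AQ) = 90.00° ✓; |AQ| = 16.70 ✗.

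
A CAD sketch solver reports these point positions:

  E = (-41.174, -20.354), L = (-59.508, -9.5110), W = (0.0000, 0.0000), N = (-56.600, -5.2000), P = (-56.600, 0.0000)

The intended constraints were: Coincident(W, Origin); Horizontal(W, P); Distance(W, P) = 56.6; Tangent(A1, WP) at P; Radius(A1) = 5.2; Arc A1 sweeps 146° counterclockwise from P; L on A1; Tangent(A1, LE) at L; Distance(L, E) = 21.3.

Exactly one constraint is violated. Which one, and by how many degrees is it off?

Tangent(A1, LE) at L — off by 3.40°.

W = (0.00, 0.00) ✓; W.y = 0.00, P.y = 0.00 ✓; |WP| = 56.60 ✓; ∠(NP, PW) = 90.00° ✓; |NP| = 5.200 ✓; bearing(N→L) − bearing(N→P) = 146.0° ✓; |NL| = 5.200 ✓; ∠(NL, LE) = 86.60° ✗; |LE| = 21.30 ✓.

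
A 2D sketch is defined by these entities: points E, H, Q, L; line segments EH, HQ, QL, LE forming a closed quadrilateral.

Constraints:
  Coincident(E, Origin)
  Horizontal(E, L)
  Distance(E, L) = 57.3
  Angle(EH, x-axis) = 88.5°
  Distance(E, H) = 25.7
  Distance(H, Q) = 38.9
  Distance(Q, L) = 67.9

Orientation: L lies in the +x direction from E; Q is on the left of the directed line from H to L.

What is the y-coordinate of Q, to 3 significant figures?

58.1

E is at the origin; E and L share the same y with |EL| = 57.3 and L in +x, so L = (57.3, 0). EH runs at 88.5° with |EH| = 25.7, so H = (0.673, 25.7). Q is determined by |HQ| = 38.9 and |QL| = 67.9 together: it lies at the intersection of circle(H, 38.9) and circle(L, 67.9). With |HL| = 62.2, the foot of the radical line on HL is 6.19 from H and the perpendicular offset is √(38.9² − 6.19²) = 38.4. Taking the left-of-HL solution: Q = (22.2, 58.1).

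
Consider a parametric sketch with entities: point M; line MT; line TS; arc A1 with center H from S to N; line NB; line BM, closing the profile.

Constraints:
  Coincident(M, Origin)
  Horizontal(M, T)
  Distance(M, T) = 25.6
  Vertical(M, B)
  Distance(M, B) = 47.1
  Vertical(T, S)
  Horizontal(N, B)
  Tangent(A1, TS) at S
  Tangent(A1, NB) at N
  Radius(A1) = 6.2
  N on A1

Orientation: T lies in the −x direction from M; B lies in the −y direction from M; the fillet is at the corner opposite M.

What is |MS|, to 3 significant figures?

48.3

M is at the origin; MT is horizontal with |MT| = 25.6 and T on the −x side, so T = (-25.6, 0.00). MB is vertical with |MB| = 47.1 and B on the −y side, so B = (0.00, -47.1). The virtual corner opposite M is at (-25.6, -47.1). Tangency of A1 to TS means the radius HS is perpendicular to TS and A1 meets NB tangentially, so HN is at right angles to NB, with radius 6.2, so the center H sits 6.2 in from both sides at H = (-19.4, -40.9). That places the tangent points at S = (-25.6, -40.9) on TS and N = (-19.4, -47.1) on NB. Then |MS| = |S − M| = 48.3.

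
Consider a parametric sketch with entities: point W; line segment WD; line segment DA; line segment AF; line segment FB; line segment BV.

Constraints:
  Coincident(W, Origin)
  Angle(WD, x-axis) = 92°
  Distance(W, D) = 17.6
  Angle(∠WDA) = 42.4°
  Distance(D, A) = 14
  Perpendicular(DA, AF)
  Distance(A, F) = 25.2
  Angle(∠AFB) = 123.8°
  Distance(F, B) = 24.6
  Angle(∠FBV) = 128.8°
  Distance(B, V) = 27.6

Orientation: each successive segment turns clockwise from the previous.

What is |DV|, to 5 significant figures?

44.864

W is at the origin; WD runs at 92.0° with length 17.6, so D = (-0.61423, 17.589). ∠WDA = 42.4° gives DA at -45.600° from the x-axis; with |DA| = 14.0, A = (9.1811, 7.5867). DA is perpendicular to AF, so AF runs at -135.60°; with |AF| = 25.2, F = (-8.8237, -10.045). ∠AFB = 123.8° gives FB at 168.20° from the x-axis; with |FB| = 24.6, B = (-32.904, -5.0143). ∠FBV = 128.8° gives BV at 117.00° from the x-axis; with |BV| = 27.6, V = (-45.434, 19.578). Then |DV| = |V − D| = 44.864.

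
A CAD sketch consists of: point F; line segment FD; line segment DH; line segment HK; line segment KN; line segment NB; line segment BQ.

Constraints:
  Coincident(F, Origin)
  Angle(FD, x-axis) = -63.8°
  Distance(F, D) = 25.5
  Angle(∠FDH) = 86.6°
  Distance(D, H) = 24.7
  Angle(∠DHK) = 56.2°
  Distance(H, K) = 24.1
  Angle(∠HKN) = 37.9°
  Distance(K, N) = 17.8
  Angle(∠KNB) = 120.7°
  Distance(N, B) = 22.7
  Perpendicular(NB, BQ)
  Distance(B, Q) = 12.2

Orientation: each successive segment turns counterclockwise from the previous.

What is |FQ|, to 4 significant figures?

42.96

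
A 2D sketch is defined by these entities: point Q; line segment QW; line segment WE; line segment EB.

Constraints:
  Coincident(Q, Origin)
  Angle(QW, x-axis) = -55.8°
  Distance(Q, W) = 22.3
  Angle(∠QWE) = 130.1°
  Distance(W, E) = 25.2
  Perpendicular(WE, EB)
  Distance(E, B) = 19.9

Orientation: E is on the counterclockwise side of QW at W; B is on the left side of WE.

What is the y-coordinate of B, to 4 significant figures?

-1.240

Q is at the origin; QW runs at -55.8° with length 22.3, so W = 22.3·(cos -55.8°, sin -55.8°) = (12.53, -18.44). ∠QWE = 130.1°, so WE runs at -55.8° + (180° − 130.1°) = -5.900° from the x-axis; with |WE| = 25.2, E = W + 25.2·(cos -5.900°, sin -5.900°) = (37.60, -21.03). WE ⟂ EB; with |EB| = 19.9 on the left of WE, B = E + 19.9·(0.1028, 0.9947) = (39.65, -1.240). So B.y = -1.240.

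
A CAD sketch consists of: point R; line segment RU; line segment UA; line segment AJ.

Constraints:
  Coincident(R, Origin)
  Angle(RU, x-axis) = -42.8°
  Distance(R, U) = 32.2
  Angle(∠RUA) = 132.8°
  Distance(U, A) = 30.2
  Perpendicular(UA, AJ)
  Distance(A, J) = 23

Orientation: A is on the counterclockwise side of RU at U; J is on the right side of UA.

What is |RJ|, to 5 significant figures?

69.901

R is at the origin; RU runs at -42.8° with length 32.2, so U = 32.2·(cos -42.8°, sin -42.8°) = (23.626, -21.878). ∠RUA = 132.8°, so UA runs at -42.8° + (180° − 132.8°) = 4.4000° from the x-axis; with |UA| = 30.2, A = U + 30.2·(cos 4.4000°, sin 4.4000°) = (53.737, -19.561). UA is perpendicular to AJ; with |AJ| = 23.0 on the right of UA, J = A + 23.0·(0.076719, -0.99705) = (55.502, -42.493). Then |RJ| = |J − R| = 69.901.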